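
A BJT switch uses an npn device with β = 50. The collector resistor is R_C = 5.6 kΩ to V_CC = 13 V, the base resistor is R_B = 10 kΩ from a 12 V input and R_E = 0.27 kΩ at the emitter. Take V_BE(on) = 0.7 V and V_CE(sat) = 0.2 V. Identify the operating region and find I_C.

saturation; I_C ≈ 2.1 mA

Assume active: I_B = (12 − 0.7)/(10 + 51×0.27) = 0.475 mA, I_C = β·I_B = 23.8 mA.
Then V_CE = 13 − 23.8×5.6 − 24.2×0.27 = -127 V < 0.2 V — the active assumption fails.
Re-solve with V_CE = 0.2 V. KCL at the emitter: V_E/R_E = (V_BB−0.7−V_E)/R_B + (V_CC−0.2−V_E)/R_C, giving V_E = 0.858 V.
I_C = (V_CC − 0.2 − V_E)/R_C = (12.8 − 0.858)/5.6 = 2.13 mA.
Check: I_B = (11.3 − 0.858)/10 = 1.04 mA, and β·I_B = 52.2 mA > I_C, confirming saturation.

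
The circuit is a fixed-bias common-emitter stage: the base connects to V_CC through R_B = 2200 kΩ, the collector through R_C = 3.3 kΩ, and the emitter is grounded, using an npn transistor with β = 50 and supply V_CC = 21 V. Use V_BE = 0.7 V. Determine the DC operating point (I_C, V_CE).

Base loop: V_CC = I_B·R_B + V_BE, so I_B = (21 − 0.7)/2200 kΩ = 0.00923 mA.
In the active region I_C = β·I_B = 50 × 0.00923 = 0.461 mA.
Collector loop: V_CE = V_CC − I_C·R_C = 21 − 0.461×3.3 = 19.5 V.
Since V_CE = 19.5 V > V_CE(sat) ≈ 0.2 V, the transistor is in the active region as assumed.

I_C ≈ 0.46 mA, V_CE ≈ 19 V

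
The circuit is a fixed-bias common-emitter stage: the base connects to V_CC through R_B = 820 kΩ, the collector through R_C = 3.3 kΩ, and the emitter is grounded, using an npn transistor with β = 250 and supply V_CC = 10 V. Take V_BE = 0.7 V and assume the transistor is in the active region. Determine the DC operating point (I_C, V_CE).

Base loop: V_CC = I_B·R_B + V_BE, so I_B = (10 − 0.7)/820 kΩ = 0.0113 mA.
In the active region I_C = β·I_B = 250 × 0.0113 = 2.84 mA.
Collector loop: V_CE = V_CC − I_C·R_C = 10 − 2.84×3.3 = 0.643 V.
Since V_CE = 0.643 V > V_CE(sat) ≈ 0.2 V, the transistor is in the active region as assumed.

I_C ≈ 2.8 mA, V_CE ≈ 0.64 V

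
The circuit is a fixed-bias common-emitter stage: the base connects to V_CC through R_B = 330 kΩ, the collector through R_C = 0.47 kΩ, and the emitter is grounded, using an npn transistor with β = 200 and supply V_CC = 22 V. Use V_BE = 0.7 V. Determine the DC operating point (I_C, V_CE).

I_C ≈ 13 mA, V_CE ≈ 16 V

Base loop: V_CC = I_B·R_B + V_BE, so I_B = (22 − 0.7)/330 kΩ = 0.0645 mA.
In the active region I_C = β·I_B = 200 × 0.0645 = 12.9 mA.
Collector loop: V_CE = V_CC − I_C·R_C = 22 − 12.9×0.47 = 15.9 V.
Since V_CE = 15.9 V > V_CE(sat) ≈ 0.2 V, the transistor is in the active region as assumed.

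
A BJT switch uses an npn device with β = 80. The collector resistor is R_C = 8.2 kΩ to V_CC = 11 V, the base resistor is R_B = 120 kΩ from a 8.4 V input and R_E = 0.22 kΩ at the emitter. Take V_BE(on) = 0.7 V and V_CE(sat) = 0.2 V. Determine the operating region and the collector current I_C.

Assume active: I_B = (8.4 − 0.7)/(120 + 81×0.22) = 0.0559 mA, I_C = β·I_B = 4.47 mA.
Then V_CE = 11 − 4.47×8.2 − 4.53×0.22 = -26.6 V < 0.2 V — the active assumption fails.
Re-solve with V_CE = 0.2 V. KCL at the emitter: V_E/R_E = (V_BB−0.7−V_E)/R_B + (V_CC−0.2−V_E)/R_C, giving V_E = 0.295 V.
I_C = (V_CC − 0.2 − V_E)/R_C = (10.8 − 0.295)/8.2 = 1.28 mA.
Check: I_B = (7.7 − 0.295)/120 = 0.0617 mA, and β·I_B = 4.94 mA > I_C, confirming saturation.

saturation; I_C ≈ 1.3 mA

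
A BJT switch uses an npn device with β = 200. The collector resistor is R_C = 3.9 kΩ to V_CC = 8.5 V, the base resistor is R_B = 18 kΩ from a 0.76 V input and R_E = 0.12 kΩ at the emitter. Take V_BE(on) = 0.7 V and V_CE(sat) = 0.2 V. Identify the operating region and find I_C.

active; I_C ≈ 0.28 mA

Assume active. Base-emitter loop: I_B = (V_BB − V_BE)/(R_B + (β+1)R_E) = (0.76 − 0.7)/(18 + 201×0.12) = 0.00142 mA.
I_C = β·I_B = 200×0.00142 = 0.285 mA.
V_CE = V_CC − I_C·R_C − I_E·R_E = 8.5 − 0.285×3.9 − 0.286×0.12 = 7.35 V > V_CE(sat), so the active-region assumption holds.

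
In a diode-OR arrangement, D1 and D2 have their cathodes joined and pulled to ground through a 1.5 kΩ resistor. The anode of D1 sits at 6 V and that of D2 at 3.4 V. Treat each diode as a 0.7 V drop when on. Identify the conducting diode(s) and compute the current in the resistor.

Only D1 conducts; I_R ≈ 3.5 mA

Assume both conduct. Then node N would need to be at both 6−0.7 = 5.3 V and 3.4−0.7 = 2.7 V, which is impossible.
Assume only D1 conducts: V_N = 6 − 0.7 = 5.3 V, so I_R = 5.3/1.5 = 3.53 mA.
Check D2: its anode-to-cathode voltage is 3.4 − 5.3 = -1.9 V < 0.7 V, so it is off. The assumption is consistent.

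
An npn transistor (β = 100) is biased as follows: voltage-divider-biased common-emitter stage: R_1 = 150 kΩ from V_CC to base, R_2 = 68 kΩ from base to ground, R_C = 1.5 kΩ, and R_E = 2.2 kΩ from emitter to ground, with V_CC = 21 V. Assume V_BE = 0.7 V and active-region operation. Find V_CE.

V_CE ≈ 13 V

Thevenize the base divider: V_Th = V_CC·R_2/(R_1+R_2) = 21×68/218 = 6.55 V, R_Th = R_1‖R_2 = 46.8 kΩ.
Base-emitter loop: V_Th = I_B·R_Th + V_BE + (β+1)I_B·R_E, so I_B = (6.55 − 0.7) / (46.8 + 101×2.2) = 0.0217 mA.
I_C = β·I_B = 100×0.0217 = 2.17 mA, and I_E = (β+1)I_B = 2.2 mA.
V_CE = V_CC − I_C·R_C − I_E·R_E = 21 − 2.17×1.5 − 2.2×2.2 = 12.9 V.
V_CE = 12.9 V > 0.2 V confirms active-region operation.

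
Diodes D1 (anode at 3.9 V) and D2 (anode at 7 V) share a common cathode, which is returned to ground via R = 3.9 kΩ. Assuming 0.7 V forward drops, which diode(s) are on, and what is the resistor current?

Assume both conduct. Then node N would need to be at both 3.9−0.7 = 3.2 V and 7−0.7 = 6.3 V, which is impossible.
Assume only D2 conducts: V_N = 7 − 0.7 = 6.3 V, so I_R = 6.3/3.9 = 1.62 mA.
Check D1: its anode-to-cathode voltage is 3.9 − 6.3 = -2.4 V < 0.7 V, so it is off. The assumption is consistent.

Only D2 conducts; I_R ≈ 1.6 mA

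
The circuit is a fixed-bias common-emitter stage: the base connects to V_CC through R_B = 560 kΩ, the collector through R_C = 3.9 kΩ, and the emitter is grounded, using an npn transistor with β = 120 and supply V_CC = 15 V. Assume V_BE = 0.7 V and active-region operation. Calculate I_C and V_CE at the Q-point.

Base loop: V_CC = I_B·R_B + V_BE, so I_B = (15 − 0.7)/560 kΩ = 0.0255 mA.
In the active region I_C = β·I_B = 120 × 0.0255 = 3.06 mA.
Collector loop: V_CE = V_CC − I_C·R_C = 15 − 3.06×3.9 = 3.05 V.
Since V_CE = 3.05 V > V_CE(sat) ≈ 0.2 V, the transistor is in the active region as assumed.

I_C ≈ 3.1 mA, V_CE ≈ 3 V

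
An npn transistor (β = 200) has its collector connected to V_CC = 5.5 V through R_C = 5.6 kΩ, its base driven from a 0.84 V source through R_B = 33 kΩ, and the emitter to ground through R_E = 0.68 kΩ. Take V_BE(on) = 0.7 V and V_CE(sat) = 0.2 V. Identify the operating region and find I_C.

Assume active. Base-emitter loop: I_B = (V_BB − V_BE)/(R_B + (β+1)R_E) = (0.84 − 0.7)/(33 + 201×0.68) = 0.000825 mA.
I_C = β·I_B = 200×0.000825 = 0.165 mA.
V_CE = V_CC − I_C·R_C − I_E·R_E = 5.5 − 0.165×5.6 − 0.166×0.68 = 4.46 V > V_CE(sat), so the active-region assumption holds.

active; I_C ≈ 0.17 mA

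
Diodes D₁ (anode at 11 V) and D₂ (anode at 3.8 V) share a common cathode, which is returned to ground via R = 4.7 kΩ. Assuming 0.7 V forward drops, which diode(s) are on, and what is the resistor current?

Only D₁ conducts; I_R ≈ 2.2 mA

Assume both conduct. Then node N would need to be at both 11−0.7 = 10.3 V and 3.8−0.7 = 3.1 V, which is impossible.
Assume only D₁ conducts: V_N = 11 − 0.7 = 10.3 V, so I_R = 10.3/4.7 = 2.19 mA.
Check D₂: its anode-to-cathode voltage is 3.8 − 10.3 = -6.5 V < 0.7 V, so it is off. The assumption is consistent.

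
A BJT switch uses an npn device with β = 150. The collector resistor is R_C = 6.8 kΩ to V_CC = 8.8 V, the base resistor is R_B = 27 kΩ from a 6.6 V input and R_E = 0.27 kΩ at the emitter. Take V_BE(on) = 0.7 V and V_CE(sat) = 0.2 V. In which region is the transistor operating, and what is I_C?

Assume active: I_B = (6.6 − 0.7)/(27 + 151×0.27) = 0.0871 mA, I_C = β·I_B = 13.1 mA.
Then V_CE = 8.8 − 13.1×6.8 − 13.1×0.27 = -83.5 V < 0.2 V — the active assumption fails.
Re-solve with V_CE = 0.2 V. KCL at the emitter: V_E/R_E = (V_BB−0.7−V_E)/R_B + (V_CC−0.2−V_E)/R_C, giving V_E = 0.382 V.
I_C = (V_CC − 0.2 − V_E)/R_C = (8.6 − 0.382)/6.8 = 1.21 mA.
Check: I_B = (5.9 − 0.382)/27 = 0.204 mA, and β·I_B = 30.7 mA > I_C, confirming saturation.

saturation; I_C ≈ 1.2 mA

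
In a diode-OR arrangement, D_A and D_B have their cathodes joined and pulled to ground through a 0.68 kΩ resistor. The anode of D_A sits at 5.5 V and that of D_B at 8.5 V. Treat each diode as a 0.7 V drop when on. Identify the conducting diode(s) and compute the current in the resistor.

Only D_B conducts; I_R ≈ 11 mA

Assume both conduct. Then node N would need to be at both 5.5−0.7 = 4.8 V and 8.5−0.7 = 7.8 V, which is impossible.
Assume only D_B conducts: V_N = 8.5 − 0.7 = 7.8 V, so I_R = 7.8/0.68 = 11.5 mA.
Check D_A: its anode-to-cathode voltage is 5.5 − 7.8 = -2.3 V < 0.7 V, so it is off. The assumption is consistent.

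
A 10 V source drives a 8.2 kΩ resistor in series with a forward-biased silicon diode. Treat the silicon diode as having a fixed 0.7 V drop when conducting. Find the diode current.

I ≈ 1.1 mA

KVL around the loop: 10 = V_D + I·R = 0.7 + I × 8.2 kΩ.
So I = (10 − 0.7) / 8.2 kΩ = 9.3 / 8.2 = 1.13 mA.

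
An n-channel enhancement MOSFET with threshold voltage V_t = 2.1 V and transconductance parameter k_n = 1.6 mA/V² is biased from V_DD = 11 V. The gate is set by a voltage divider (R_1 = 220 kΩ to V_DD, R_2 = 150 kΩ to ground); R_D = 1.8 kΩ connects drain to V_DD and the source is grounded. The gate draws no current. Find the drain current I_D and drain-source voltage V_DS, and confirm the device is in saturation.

V_G = V_DD·R_2/(R_1+R_2) = 11×150/370 = 4.46 V. With the source grounded, V_GS = V_G = 4.46 V.
Assume saturation: I_D = (k_n/2)(V_GS − V_t)² = (1.6/2)×(4.46 − 2.1)² = 0.8×2.36² = 4.45 mA.
V_DS = V_DD − I_D·R_D = 11 − 4.45×1.8 = 2.98 V.
Saturation requires V_DS ≥ V_GS − V_t = 2.36 V; 2.98 ≥ 2.36 ✓.

I_D ≈ 4.5 mA, V_DS ≈ 3 V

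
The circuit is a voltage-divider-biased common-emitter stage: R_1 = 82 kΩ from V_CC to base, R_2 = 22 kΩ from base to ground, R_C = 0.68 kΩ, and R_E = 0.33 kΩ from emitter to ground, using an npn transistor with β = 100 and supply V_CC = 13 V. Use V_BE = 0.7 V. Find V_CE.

V_CE ≈ 8.9 V

Thevenize the base divider: V_Th = V_CC·R_2/(R_1+R_2) = 13×22/104 = 2.75 V, R_Th = R_1‖R_2 = 17.3 kΩ.
Base-emitter loop: V_Th = I_B·R_Th + V_BE + (β+1)I_B·R_E, so I_B = (2.75 − 0.7) / (17.3 + 101×0.33) = 0.0405 mA.
I_C = β·I_B = 100×0.0405 = 4.05 mA, and I_E = (β+1)I_B = 4.09 mA.
V_CE = V_CC − I_C·R_C − I_E·R_E = 13 − 4.05×0.68 − 4.09×0.33 = 8.9 V.
V_CE = 8.9 V > 0.2 V confirms active-region operation.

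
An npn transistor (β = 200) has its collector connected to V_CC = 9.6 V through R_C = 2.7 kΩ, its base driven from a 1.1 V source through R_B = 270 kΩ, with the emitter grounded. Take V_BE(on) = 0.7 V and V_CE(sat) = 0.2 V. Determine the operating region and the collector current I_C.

Assume active. Base-emitter loop: I_B = (V_BB − V_BE)/R_B = (1.1 − 0.7)/270 = 0.00148 mA.
I_C = β·I_B = 200×0.00148 = 0.296 mA.
V_CE = V_CC − I_C·R_C = 9.6 − 0.296×2.7 = 8.8 V > V_CE(sat), so the active-region assumption holds.

active; I_C ≈ 0.3 mA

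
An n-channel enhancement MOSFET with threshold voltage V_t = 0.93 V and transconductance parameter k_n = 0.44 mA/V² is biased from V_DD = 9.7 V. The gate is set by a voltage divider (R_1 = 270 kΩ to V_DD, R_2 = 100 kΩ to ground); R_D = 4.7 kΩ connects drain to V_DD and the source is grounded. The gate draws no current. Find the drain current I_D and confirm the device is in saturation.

V_G = V_DD·R_2/(R_1+R_2) = 9.7×100/370 = 2.62 V. With the source grounded, V_GS = V_G = 2.62 V.
Assume saturation: I_D = (k_n/2)(V_GS − V_t)² = (0.44/2)×(2.62 − 0.93)² = 0.22×1.69² = 0.63 mA.
V_DS = V_DD − I_D·R_D = 9.7 − 0.63×4.7 = 6.74 V.
Saturation requires V_DS ≥ V_GS − V_t = 1.69 V; 6.74 ≥ 1.69 ✓.

I_D ≈ 0.63 mA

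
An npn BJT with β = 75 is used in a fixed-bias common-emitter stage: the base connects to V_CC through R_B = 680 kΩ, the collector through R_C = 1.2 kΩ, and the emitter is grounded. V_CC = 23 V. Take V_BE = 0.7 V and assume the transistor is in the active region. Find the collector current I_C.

Base loop: V_CC = I_B·R_B + V_BE, so I_B = (23 − 0.7)/680 kΩ = 0.0328 mA.
In the active region I_C = β·I_B = 75 × 0.0328 = 2.46 mA.
Collector loop: V_CE = V_CC − I_C·R_C = 23 − 2.46×1.2 = 20 V.
Since V_CE = 20 V > V_CE(sat) ≈ 0.2 V, the transistor is in the active region as assumed.

I_C ≈ 2.5 mA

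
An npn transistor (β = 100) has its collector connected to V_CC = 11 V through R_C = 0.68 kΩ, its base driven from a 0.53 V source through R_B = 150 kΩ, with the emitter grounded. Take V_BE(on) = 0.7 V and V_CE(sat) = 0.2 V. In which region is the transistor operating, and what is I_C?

cutoff; I_C ≈ 0

V_BB = 0.53 V ≤ V_BE(on) = 0.7 V, so the base-emitter junction is not forward biased.
The transistor is in cutoff: I_B = I_C = 0.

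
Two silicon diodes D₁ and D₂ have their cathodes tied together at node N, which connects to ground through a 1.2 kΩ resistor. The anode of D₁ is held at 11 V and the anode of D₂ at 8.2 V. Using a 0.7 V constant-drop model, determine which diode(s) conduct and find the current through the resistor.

Only D₁ conducts; I_R ≈ 8.6 mA

Assume both conduct. Then node N would need to be at both 11−0.7 = 10.3 V and 8.2−0.7 = 7.5 V, which is impossible.
Assume only D₁ conducts: V_N = 11 − 0.7 = 10.3 V, so I_R = 10.3/1.2 = 8.58 mA.
Check D₂: its anode-to-cathode voltage is 8.2 − 10.3 = -2.1 V < 0.7 V, so it is off. The assumption is consistent.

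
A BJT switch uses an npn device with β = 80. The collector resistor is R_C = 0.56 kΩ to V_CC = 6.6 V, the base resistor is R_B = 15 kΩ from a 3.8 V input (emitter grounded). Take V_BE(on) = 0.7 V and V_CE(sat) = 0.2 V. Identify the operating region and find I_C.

saturation; I_C ≈ 11 mA

Assume active: I_B = (3.8 − 0.7)/15 = 0.207 mA, giving I_C = β·I_B = 16.5 mA.
But then V_CE = 6.6 − 16.5×0.56 = -2.66 V < V_CE(sat) = 0.2 V — impossible in the active region.
So the transistor is saturated. With V_CE = 0.2 V, I_C = (V_CC − 0.2)/R_C = 6.4/0.56 = 11.4 mA.
Check: β·I_B = 16.5 mA > I_C = 11.4 mA, confirming saturation.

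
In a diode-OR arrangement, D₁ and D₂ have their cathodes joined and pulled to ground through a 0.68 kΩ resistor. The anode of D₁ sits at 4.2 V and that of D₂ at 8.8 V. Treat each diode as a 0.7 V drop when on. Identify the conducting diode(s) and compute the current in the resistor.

Assume both conduct. Then node N would need to be at both 4.2−0.7 = 3.5 V and 8.8−0.7 = 8.1 V, which is impossible.
Assume only D₂ conducts: V_N = 8.8 − 0.7 = 8.1 V, so I_R = 8.1/0.68 = 11.9 mA.
Check D₁: its anode-to-cathode voltage is 4.2 − 8.1 = -3.9 V < 0.7 V, so it is off. The assumption is consistent.

Only D₂ conducts; I_R ≈ 12 mA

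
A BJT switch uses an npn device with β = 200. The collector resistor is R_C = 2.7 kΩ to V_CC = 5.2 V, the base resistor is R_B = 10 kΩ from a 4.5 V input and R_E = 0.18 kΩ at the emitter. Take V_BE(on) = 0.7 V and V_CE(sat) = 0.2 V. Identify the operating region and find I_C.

saturation; I_C ≈ 1.7 mA

Assume active: I_B = (4.5 − 0.7)/(10 + 201×0.18) = 0.0823 mA, I_C = β·I_B = 16.5 mA.
Then V_CE = 5.2 − 16.5×2.7 − 16.5×0.18 = -42.2 V < 0.2 V — the active assumption fails.
Re-solve with V_CE = 0.2 V. KCL at the emitter: V_E/R_E = (V_BB−0.7−V_E)/R_B + (V_CC−0.2−V_E)/R_C, giving V_E = 0.37 V.
I_C = (V_CC − 0.2 − V_E)/R_C = (5 − 0.37)/2.7 = 1.71 mA.
Check: I_B = (3.8 − 0.37)/10 = 0.343 mA, and β·I_B = 68.6 mA > I_C, confirming saturation.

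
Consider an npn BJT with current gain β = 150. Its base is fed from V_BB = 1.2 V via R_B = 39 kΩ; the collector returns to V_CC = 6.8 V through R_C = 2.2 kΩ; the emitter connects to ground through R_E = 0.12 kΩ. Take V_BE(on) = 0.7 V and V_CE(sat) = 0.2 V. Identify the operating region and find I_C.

Assume active. Base-emitter loop: I_B = (V_BB − V_BE)/(R_B + (β+1)R_E) = (1.2 − 0.7)/(39 + 151×0.12) = 0.00875 mA.
I_C = β·I_B = 150×0.00875 = 1.31 mA.
V_CE = V_CC − I_C·R_C − I_E·R_E = 6.8 − 1.31×2.2 − 1.32×0.12 = 3.75 V > V_CE(sat), so the active-region assumption holds.

active; I_C ≈ 1.3 mA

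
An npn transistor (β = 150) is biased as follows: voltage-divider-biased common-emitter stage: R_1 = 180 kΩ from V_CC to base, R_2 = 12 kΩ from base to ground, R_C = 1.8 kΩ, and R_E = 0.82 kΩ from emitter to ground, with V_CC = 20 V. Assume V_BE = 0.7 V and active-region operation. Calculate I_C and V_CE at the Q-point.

I_C ≈ 0.61 mA, V_CE ≈ 18 V

Thevenize the base divider: V_Th = V_CC·R_2/(R_1+R_2) = 20×12/192 = 1.25 V, R_Th = R_1‖R_2 = 11.2 kΩ.
Base-emitter loop: V_Th = I_B·R_Th + V_BE + (β+1)I_B·R_E, so I_B = (1.25 − 0.7) / (11.2 + 151×0.82) = 0.00407 mA.
I_C = β·I_B = 150×0.00407 = 0.611 mA, and I_E = (β+1)I_B = 0.615 mA.
V_CE = V_CC − I_C·R_C − I_E·R_E = 20 − 0.611×1.8 − 0.615×0.82 = 18.4 V.
V_CE = 18.4 V > 0.2 V confirms active-region operation.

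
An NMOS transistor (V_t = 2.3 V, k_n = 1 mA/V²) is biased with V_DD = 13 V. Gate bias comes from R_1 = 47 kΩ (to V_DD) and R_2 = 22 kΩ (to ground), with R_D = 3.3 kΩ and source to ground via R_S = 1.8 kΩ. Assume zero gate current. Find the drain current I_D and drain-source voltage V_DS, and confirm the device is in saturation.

V_G = V_DD·R_2/(R_1+R_2) = 13×22/69 = 4.14 V.
Assume saturation: I_D = (k_n/2)(V_GS − V_t)² with V_GS = V_G − I_D·R_S = 4.14 − 1.8·I_D.
Substituting gives 1.62·I_D² − 4.32·I_D + 1.7 = 0, with roots I_D = 0.48 or 2.19 mA.
The root I_D = 2.19 mA gives V_GS = 0.209 V ≤ V_t, so take I_D = 0.48 mA.
Then V_GS = 3.28 V and V_DS = V_DD − I_D(R_D+R_S) = 13 − 0.48×5.1 = 10.5 V.
Saturation requires V_DS ≥ V_GS − V_t = 0.98 V; 10.5 ≥ 0.98 ✓.

I_D ≈ 0.48 mA, V_DS ≈ 11 V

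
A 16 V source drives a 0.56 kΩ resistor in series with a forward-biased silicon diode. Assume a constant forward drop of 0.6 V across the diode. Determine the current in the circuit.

KVL around the loop: 16 = V_D + I·R = 0.6 + I × 0.56 kΩ.
So I = (16 − 0.6) / 0.56 kΩ = 15.4 / 0.56 = 27.5 mA.

I ≈ 27 mA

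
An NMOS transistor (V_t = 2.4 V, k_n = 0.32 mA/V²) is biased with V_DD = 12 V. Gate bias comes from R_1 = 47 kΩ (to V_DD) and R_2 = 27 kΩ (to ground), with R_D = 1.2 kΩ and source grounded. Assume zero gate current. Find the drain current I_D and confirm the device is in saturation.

I_D ≈ 0.63 mA

V_G = V_DD·R_2/(R_1+R_2) = 12×27/74 = 4.38 V. With the source grounded, V_GS = V_G = 4.38 V.
Assume saturation: I_D = (k_n/2)(V_GS − V_t)² = (0.32/2)×(4.38 − 2.4)² = 0.16×1.98² = 0.626 mA.
V_DS = V_DD − I_D·R_D = 12 − 0.626×1.2 = 11.2 V.
Saturation requires V_DS ≥ V_GS − V_t = 1.98 V; 11.2 ≥ 1.98 ✓.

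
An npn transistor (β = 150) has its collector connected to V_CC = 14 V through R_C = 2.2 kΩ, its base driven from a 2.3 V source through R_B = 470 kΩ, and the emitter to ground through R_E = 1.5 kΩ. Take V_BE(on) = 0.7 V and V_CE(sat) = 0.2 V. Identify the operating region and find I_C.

Assume active. Base-emitter loop: I_B = (V_BB − V_BE)/(R_B + (β+1)R_E) = (2.3 − 0.7)/(470 + 151×1.5) = 0.0023 mA.
I_C = β·I_B = 150×0.0023 = 0.345 mA.
V_CE = V_CC − I_C·R_C − I_E·R_E = 14 − 0.345×2.2 − 0.347×1.5 = 12.7 V > V_CE(sat), so the active-region assumption holds.

active; I_C ≈ 0.34 mA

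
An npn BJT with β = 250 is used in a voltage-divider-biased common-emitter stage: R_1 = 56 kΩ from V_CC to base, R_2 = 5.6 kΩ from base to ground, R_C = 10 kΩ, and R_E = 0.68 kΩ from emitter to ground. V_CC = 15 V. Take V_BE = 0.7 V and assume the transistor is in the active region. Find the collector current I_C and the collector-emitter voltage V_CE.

Thevenize the base divider: V_Th = V_CC·R_2/(R_1+R_2) = 15×5.6/61.6 = 1.36 V, R_Th = R_1‖R_2 = 5.09 kΩ.
Base-emitter loop: V_Th = I_B·R_Th + V_BE + (β+1)I_B·R_E, so I_B = (1.36 − 0.7) / (5.09 + 251×0.68) = 0.00378 mA.
I_C = β·I_B = 250×0.00378 = 0.944 mA, and I_E = (β+1)I_B = 0.948 mA.
V_CE = V_CC − I_C·R_C − I_E·R_E = 15 − 0.944×10 − 0.948×0.68 = 4.92 V.
V_CE = 4.92 V > 0.2 V confirms active-region operation.

I_C ≈ 0.94 mA, V_CE ≈ 4.9 V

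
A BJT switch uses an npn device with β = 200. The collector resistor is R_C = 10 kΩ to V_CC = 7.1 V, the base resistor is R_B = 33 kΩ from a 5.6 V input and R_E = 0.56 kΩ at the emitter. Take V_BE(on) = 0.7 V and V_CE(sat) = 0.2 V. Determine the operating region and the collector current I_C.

Assume active: I_B = (5.6 − 0.7)/(33 + 201×0.56) = 0.0337 mA, I_C = β·I_B = 6.73 mA.
Then V_CE = 7.1 − 6.73×10 − 6.77×0.56 = -64 V < 0.2 V — the active assumption fails.
Re-solve with V_CE = 0.2 V. KCL at the emitter: V_E/R_E = (V_BB−0.7−V_E)/R_B + (V_CC−0.2−V_E)/R_C, giving V_E = 0.438 V.
I_C = (V_CC − 0.2 − V_E)/R_C = (6.9 − 0.438)/10 = 0.646 mA.
Check: I_B = (4.9 − 0.438)/33 = 0.135 mA, and β·I_B = 27 mA > I_C, confirming saturation.

saturation; I_C ≈ 0.65 mA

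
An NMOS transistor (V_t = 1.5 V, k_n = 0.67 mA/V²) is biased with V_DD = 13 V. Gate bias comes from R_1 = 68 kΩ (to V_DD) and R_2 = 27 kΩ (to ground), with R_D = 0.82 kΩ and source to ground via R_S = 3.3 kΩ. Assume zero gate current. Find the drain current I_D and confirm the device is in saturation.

V_G = V_DD·R_2/(R_1+R_2) = 13×27/95 = 3.69 V.
Assume saturation: I_D = (k_n/2)(V_GS − V_t)² with V_GS = V_G − I_D·R_S = 3.69 − 3.3·I_D.
Substituting gives 3.65·I_D² − 5.85·I_D + 1.61 = 0, with roots I_D = 0.354 or 1.25 mA.
The root I_D = 1.25 mA gives V_GS = -0.432 V ≤ V_t, so take I_D = 0.354 mA.
Then V_GS = 2.53 V and V_DS = V_DD − I_D(R_D+R_S) = 13 − 0.354×4.12 = 11.5 V.
Saturation requires V_DS ≥ V_GS − V_t = 1.03 V; 11.5 ≥ 1.03 ✓.

I_D ≈ 0.35 mA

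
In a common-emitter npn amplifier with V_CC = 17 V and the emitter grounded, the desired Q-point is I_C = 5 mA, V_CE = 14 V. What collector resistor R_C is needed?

Collector loop: V_CC = I_C·R_C + V_CE.
R_C = (V_CC − V_CE)/I_C = (17 − 14)/5 = 0.6 kΩ.

R_C ≈ 0.6 kΩ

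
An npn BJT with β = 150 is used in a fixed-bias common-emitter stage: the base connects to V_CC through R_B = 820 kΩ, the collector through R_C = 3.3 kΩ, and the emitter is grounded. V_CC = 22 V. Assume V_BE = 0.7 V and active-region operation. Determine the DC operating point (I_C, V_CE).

Base loop: V_CC = I_B·R_B + V_BE, so I_B = (22 − 0.7)/820 kΩ = 0.026 mA.
In the active region I_C = β·I_B = 150 × 0.026 = 3.9 mA.
Collector loop: V_CE = V_CC − I_C·R_C = 22 − 3.9×3.3 = 9.14 V.
Since V_CE = 9.14 V > V_CE(sat) ≈ 0.2 V, the transistor is in the active region as assumed.

I_C ≈ 3.9 mA, V_CE ≈ 9.1 V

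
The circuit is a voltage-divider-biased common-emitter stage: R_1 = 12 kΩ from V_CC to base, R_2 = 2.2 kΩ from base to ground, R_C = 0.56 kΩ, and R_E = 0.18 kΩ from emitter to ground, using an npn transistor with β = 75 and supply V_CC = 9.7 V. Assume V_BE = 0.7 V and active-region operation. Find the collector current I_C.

Thevenize the base divider: V_Th = V_CC·R_2/(R_1+R_2) = 9.7×2.2/14.2 = 1.5 V, R_Th = R_1‖R_2 = 1.86 kΩ.
Base-emitter loop: V_Th = I_B·R_Th + V_BE + (β+1)I_B·R_E, so I_B = (1.5 − 0.7) / (1.86 + 76×0.18) = 0.0517 mA.
I_C = β·I_B = 75×0.0517 = 3.87 mA, and I_E = (β+1)I_B = 3.93 mA.
V_CE = V_CC − I_C·R_C − I_E·R_E = 9.7 − 3.87×0.56 − 3.93×0.18 = 6.82 V.
V_CE = 6.82 V > 0.2 V confirms active-region operation.

I_C ≈ 3.9 mA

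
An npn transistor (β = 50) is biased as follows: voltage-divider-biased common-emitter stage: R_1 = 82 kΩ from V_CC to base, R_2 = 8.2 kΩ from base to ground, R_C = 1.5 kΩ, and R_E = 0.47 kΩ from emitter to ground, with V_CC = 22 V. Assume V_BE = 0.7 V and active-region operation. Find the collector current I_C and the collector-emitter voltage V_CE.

I_C ≈ 2.1 mA, V_CE ≈ 18 V

Thevenize the base divider: V_Th = V_CC·R_2/(R_1+R_2) = 22×8.2/90.2 = 2 V, R_Th = R_1‖R_2 = 7.45 kΩ.
Base-emitter loop: V_Th = I_B·R_Th + V_BE + (β+1)I_B·R_E, so I_B = (2 − 0.7) / (7.45 + 51×0.47) = 0.0414 mA.
I_C = β·I_B = 50×0.0414 = 2.07 mA, and I_E = (β+1)I_B = 2.11 mA.
V_CE = V_CC − I_C·R_C − I_E·R_E = 22 − 2.07×1.5 − 2.11×0.47 = 17.9 V.
V_CE = 17.9 V > 0.2 V confirms active-region operation.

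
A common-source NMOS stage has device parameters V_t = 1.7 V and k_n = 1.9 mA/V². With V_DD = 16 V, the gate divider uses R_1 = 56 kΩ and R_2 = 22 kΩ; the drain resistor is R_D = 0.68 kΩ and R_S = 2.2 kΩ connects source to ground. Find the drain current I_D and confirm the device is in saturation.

V_G = V_DD·R_2/(R_1+R_2) = 16×22/78 = 4.51 V.
Assume saturation: I_D = (k_n/2)(V_GS − V_t)² with V_GS = V_G − I_D·R_S = 4.51 − 2.2·I_D.
Substituting gives 4.6·I_D² − 12.8·I_D + 7.52 = 0, with roots I_D = 0.849 or 1.93 mA.
The root I_D = 1.93 mA gives V_GS = 0.276 V ≤ V_t, so take I_D = 0.849 mA.
Then V_GS = 2.65 V and V_DS = V_DD − I_D(R_D+R_S) = 16 − 0.849×2.88 = 13.6 V.
Saturation requires V_DS ≥ V_GS − V_t = 0.945 V; 13.6 ≥ 0.945 ✓.

I_D ≈ 0.85 mA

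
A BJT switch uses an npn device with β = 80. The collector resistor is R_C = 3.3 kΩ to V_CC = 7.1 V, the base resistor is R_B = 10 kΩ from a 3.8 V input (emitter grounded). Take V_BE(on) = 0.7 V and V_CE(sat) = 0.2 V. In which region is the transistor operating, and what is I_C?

saturation; I_C ≈ 2.1 mA

Assume active: I_B = (3.8 − 0.7)/10 = 0.31 mA, giving I_C = β·I_B = 24.8 mA.
But then V_CE = 7.1 − 24.8×3.3 = -74.7 V < V_CE(sat) = 0.2 V — impossible in the active region.
So the transistor is saturated. With V_CE = 0.2 V, I_C = (V_CC − 0.2)/R_C = 6.9/3.3 = 2.09 mA.
Check: β·I_B = 24.8 mA > I_C = 2.09 mA, confirming saturation.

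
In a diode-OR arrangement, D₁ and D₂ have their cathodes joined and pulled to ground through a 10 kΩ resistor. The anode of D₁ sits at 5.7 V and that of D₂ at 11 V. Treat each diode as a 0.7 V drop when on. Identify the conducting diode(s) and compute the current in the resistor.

Assume both conduct. Then node N would need to be at both 5.7−0.7 = 5 V and 11−0.7 = 10.3 V, which is impossible.
Assume only D₂ conducts: V_N = 11 − 0.7 = 10.3 V, so I_R = 10.3/10 = 1.03 mA.
Check D₁: its anode-to-cathode voltage is 5.7 − 10.3 = -4.6 V < 0.7 V, so it is off. The assumption is consistent.

Only D₂ conducts; I_R ≈ 1 mA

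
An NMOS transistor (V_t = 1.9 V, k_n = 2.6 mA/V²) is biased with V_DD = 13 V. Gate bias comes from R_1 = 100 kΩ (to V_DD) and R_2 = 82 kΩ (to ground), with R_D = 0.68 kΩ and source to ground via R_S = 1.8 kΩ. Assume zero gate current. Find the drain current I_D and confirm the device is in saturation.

V_G = V_DD·R_2/(R_1+R_2) = 13×82/182 = 5.86 V.
Assume saturation: I_D = (k_n/2)(V_GS − V_t)² with V_GS = V_G − I_D·R_S = 5.86 − 1.8·I_D.
Substituting gives 4.21·I_D² − 19.5·I_D + 20.4 = 0, with roots I_D = 1.58 or 3.05 mA.
The root I_D = 3.05 mA gives V_GS = 0.368 V ≤ V_t, so take I_D = 1.58 mA.
Then V_GS = 3 V and V_DS = V_DD − I_D(R_D+R_S) = 13 − 1.58×2.48 = 9.07 V.
Saturation requires V_DS ≥ V_GS − V_t = 1.1 V; 9.07 ≥ 1.1 ✓.

I_D ≈ 1.6 mA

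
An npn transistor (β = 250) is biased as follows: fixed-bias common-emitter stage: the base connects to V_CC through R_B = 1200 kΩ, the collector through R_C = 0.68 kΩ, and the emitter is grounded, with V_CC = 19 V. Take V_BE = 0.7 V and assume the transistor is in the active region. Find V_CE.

V_CE ≈ 16 V

Base loop: V_CC = I_B·R_B + V_BE, so I_B = (19 − 0.7)/1200 kΩ = 0.0153 mA.
In the active region I_C = β·I_B = 250 × 0.0153 = 3.81 mA.
Collector loop: V_CE = V_CC − I_C·R_C = 19 − 3.81×0.68 = 16.4 V.
Since V_CE = 16.4 V > V_CE(sat) ≈ 0.2 V, the transistor is in the active region as assumed.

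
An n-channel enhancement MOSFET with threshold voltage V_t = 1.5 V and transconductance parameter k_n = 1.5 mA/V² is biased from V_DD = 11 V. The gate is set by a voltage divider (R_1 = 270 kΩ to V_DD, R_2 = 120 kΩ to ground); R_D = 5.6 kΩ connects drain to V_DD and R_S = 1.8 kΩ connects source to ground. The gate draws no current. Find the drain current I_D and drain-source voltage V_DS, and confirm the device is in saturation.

I_D ≈ 0.56 mA, V_DS ≈ 6.8 V

V_G = V_DD·R_2/(R_1+R_2) = 11×120/390 = 3.38 V.
Assume saturation: I_D = (k_n/2)(V_GS − V_t)² with V_GS = V_G − I_D·R_S = 3.38 − 1.8·I_D.
Substituting gives 2.43·I_D² − 6.09·I_D + 2.66 = 0, with roots I_D = 0.565 or 1.94 mA.
The root I_D = 1.94 mA gives V_GS = -0.109 V ≤ V_t, so take I_D = 0.565 mA.
Then V_GS = 2.37 V and V_DS = V_DD − I_D(R_D+R_S) = 11 − 0.565×7.4 = 6.82 V.
Saturation requires V_DS ≥ V_GS − V_t = 0.868 V; 6.82 ≥ 0.868 ✓.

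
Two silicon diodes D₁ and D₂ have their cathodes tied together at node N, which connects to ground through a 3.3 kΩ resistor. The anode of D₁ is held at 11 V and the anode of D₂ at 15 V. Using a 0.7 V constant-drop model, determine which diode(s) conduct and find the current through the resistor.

Only D₂ conducts; I_R ≈ 4.3 mA

Assume both conduct. Then node N would need to be at both 11−0.7 = 10.3 V and 15−0.7 = 14.3 V, which is impossible.
Assume only D₂ conducts: V_N = 15 − 0.7 = 14.3 V, so I_R = 14.3/3.3 = 4.33 mA.
Check D₁: its anode-to-cathode voltage is 11 − 14.3 = -3.3 V < 0.7 V, so it is off. The assumption is consistent.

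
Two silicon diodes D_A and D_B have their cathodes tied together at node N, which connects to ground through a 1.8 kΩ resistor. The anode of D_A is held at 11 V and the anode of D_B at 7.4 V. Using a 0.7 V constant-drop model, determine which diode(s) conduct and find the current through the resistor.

Assume both conduct. Then node N would need to be at both 11−0.7 = 10.3 V and 7.4−0.7 = 6.7 V, which is impossible.
Assume only D_A conducts: V_N = 11 − 0.7 = 10.3 V, so I_R = 10.3/1.8 = 5.72 mA.
Check D_B: its anode-to-cathode voltage is 7.4 − 10.3 = -2.9 V < 0.7 V, so it is off. The assumption is consistent.

Only D_A conducts; I_R ≈ 5.7 mA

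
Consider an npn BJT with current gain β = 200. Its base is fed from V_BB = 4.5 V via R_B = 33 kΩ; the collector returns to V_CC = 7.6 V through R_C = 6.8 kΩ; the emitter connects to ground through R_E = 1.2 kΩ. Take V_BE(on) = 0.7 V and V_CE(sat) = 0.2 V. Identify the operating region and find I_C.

saturation; I_C ≈ 0.91 mA

Assume active: I_B = (4.5 − 0.7)/(33 + 201×1.2) = 0.0139 mA, I_C = β·I_B = 2.77 mA.
Then V_CE = 7.6 − 2.77×6.8 − 2.79×1.2 = -14.6 V < 0.2 V — the active assumption fails.
Re-solve with V_CE = 0.2 V. KCL at the emitter: V_E/R_E = (V_BB−0.7−V_E)/R_B + (V_CC−0.2−V_E)/R_C, giving V_E = 1.19 V.
I_C = (V_CC − 0.2 − V_E)/R_C = (7.4 − 1.19)/6.8 = 0.913 mA.
Check: I_B = (3.8 − 1.19)/33 = 0.0791 mA, and β·I_B = 15.8 mA > I_C, confirming saturation.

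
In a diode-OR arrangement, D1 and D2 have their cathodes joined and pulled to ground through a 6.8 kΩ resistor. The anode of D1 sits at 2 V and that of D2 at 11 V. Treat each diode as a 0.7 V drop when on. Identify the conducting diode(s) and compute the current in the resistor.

Assume both conduct. Then node N would need to be at both 2−0.7 = 1.3 V and 11−0.7 = 10.3 V, which is impossible.
Assume only D2 conducts: V_N = 11 − 0.7 = 10.3 V, so I_R = 10.3/6.8 = 1.51 mA.
Check D1: its anode-to-cathode voltage is 2 − 10.3 = -8.3 V < 0.7 V, so it is off. The assumption is consistent.

Only D2 conducts; I_R ≈ 1.5 mA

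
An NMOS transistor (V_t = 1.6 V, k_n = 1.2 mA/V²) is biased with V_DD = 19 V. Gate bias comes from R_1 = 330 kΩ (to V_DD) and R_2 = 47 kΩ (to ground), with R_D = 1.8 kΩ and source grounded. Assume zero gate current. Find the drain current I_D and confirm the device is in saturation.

V_G = V_DD·R_2/(R_1+R_2) = 19×47/377 = 2.37 V. With the source grounded, V_GS = V_G = 2.37 V.
Assume saturation: I_D = (k_n/2)(V_GS − V_t)² = (1.2/2)×(2.37 − 1.6)² = 0.6×0.769² = 0.355 mA.
V_DS = V_DD − I_D·R_D = 19 − 0.355×1.8 = 18.4 V.
Saturation requires V_DS ≥ V_GS − V_t = 0.769 V; 18.4 ≥ 0.769 ✓.

I_D ≈ 0.35 mA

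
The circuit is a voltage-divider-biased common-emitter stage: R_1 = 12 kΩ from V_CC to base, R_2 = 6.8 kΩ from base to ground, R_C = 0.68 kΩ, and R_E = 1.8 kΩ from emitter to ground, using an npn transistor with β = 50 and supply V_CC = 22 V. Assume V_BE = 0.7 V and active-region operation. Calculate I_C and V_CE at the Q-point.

I_C ≈ 3.8 mA, V_CE ≈ 13 V

Thevenize the base divider: V_Th = V_CC·R_2/(R_1+R_2) = 22×6.8/18.8 = 7.96 V, R_Th = R_1‖R_2 = 4.34 kΩ.
Base-emitter loop: V_Th = I_B·R_Th + V_BE + (β+1)I_B·R_E, so I_B = (7.96 − 0.7) / (4.34 + 51×1.8) = 0.0755 mA.
I_C = β·I_B = 50×0.0755 = 3.77 mA, and I_E = (β+1)I_B = 3.85 mA.
V_CE = V_CC − I_C·R_C − I_E·R_E = 22 − 3.77×0.68 − 3.85×1.8 = 12.5 V.
V_CE = 12.5 V > 0.2 V confirms active-region operation.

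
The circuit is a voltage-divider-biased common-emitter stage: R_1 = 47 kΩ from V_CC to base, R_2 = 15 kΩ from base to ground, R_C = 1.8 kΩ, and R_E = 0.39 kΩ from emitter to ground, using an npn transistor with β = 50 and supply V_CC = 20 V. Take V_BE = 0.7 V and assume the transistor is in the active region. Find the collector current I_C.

Thevenize the base divider: V_Th = V_CC·R_2/(R_1+R_2) = 20×15/62 = 4.84 V, R_Th = R_1‖R_2 = 11.4 kΩ.
Base-emitter loop: V_Th = I_B·R_Th + V_BE + (β+1)I_B·R_E, so I_B = (4.84 − 0.7) / (11.4 + 51×0.39) = 0.132 mA.
I_C = β·I_B = 50×0.132 = 6.62 mA, and I_E = (β+1)I_B = 6.75 mA.
V_CE = V_CC − I_C·R_C − I_E·R_E = 20 − 6.62×1.8 − 6.75×0.39 = 5.45 V.
V_CE = 5.45 V > 0.2 V confirms active-region operation.

I_C ≈ 6.6 mA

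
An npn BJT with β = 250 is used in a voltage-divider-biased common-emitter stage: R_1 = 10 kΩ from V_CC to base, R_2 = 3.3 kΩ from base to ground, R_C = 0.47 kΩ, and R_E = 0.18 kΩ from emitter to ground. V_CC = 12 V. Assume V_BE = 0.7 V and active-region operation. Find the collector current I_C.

I_C ≈ 12 mA

Thevenize the base divider: V_Th = V_CC·R_2/(R_1+R_2) = 12×3.3/13.3 = 2.98 V, R_Th = R_1‖R_2 = 2.48 kΩ.
Base-emitter loop: V_Th = I_B·R_Th + V_BE + (β+1)I_B·R_E, so I_B = (2.98 − 0.7) / (2.48 + 251×0.18) = 0.0478 mA.
I_C = β·I_B = 250×0.0478 = 11.9 mA, and I_E = (β+1)I_B = 12 mA.
V_CE = V_CC − I_C·R_C − I_E·R_E = 12 − 11.9×0.47 − 12×0.18 = 4.23 V.
V_CE = 4.23 V > 0.2 V confirms active-region operation.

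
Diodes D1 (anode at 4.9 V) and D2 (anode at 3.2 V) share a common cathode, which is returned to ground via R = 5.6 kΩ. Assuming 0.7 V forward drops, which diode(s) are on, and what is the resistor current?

Assume both conduct. Then node N would need to be at both 4.9−0.7 = 4.2 V and 3.2−0.7 = 2.5 V, which is impossible.
Assume only D1 conducts: V_N = 4.9 − 0.7 = 4.2 V, so I_R = 4.2/5.6 = 0.75 mA.
Check D2: its anode-to-cathode voltage is 3.2 − 4.2 = -1 V < 0.7 V, so it is off. The assumption is consistent.

Only D1 conducts; I_R ≈ 0.75 mA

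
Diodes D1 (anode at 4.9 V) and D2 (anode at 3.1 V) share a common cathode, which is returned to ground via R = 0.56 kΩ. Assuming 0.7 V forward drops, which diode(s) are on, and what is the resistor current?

Assume both conduct. Then node N would need to be at both 4.9−0.7 = 4.2 V and 3.1−0.7 = 2.4 V, which is impossible.
Assume only D1 conducts: V_N = 4.9 − 0.7 = 4.2 V, so I_R = 4.2/0.56 = 7.5 mA.
Check D2: its anode-to-cathode voltage is 3.1 − 4.2 = -1.1 V < 0.7 V, so it is off. The assumption is consistent.

Only D1 conducts; I_R ≈ 7.5 mA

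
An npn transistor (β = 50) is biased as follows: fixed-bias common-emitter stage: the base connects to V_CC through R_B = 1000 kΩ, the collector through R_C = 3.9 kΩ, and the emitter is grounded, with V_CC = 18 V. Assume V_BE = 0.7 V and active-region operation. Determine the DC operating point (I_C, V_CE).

I_C ≈ 0.86 mA, V_CE ≈ 15 V

Base loop: V_CC = I_B·R_B + V_BE, so I_B = (18 − 0.7)/1000 kΩ = 0.0173 mA.
In the active region I_C = β·I_B = 50 × 0.0173 = 0.865 mA.
Collector loop: V_CE = V_CC − I_C·R_C = 18 − 0.865×3.9 = 14.6 V.
Since V_CE = 14.6 V > V_CE(sat) ≈ 0.2 V, the transistor is in the active region as assumed.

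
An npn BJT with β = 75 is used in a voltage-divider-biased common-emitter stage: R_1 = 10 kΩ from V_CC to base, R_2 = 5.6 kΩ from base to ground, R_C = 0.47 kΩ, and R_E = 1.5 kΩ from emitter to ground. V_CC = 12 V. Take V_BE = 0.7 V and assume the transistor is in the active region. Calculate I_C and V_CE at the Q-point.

Thevenize the base divider: V_Th = V_CC·R_2/(R_1+R_2) = 12×5.6/15.6 = 4.31 V, R_Th = R_1‖R_2 = 3.59 kΩ.
Base-emitter loop: V_Th = I_B·R_Th + V_BE + (β+1)I_B·R_E, so I_B = (4.31 − 0.7) / (3.59 + 76×1.5) = 0.0307 mA.
I_C = β·I_B = 75×0.0307 = 2.3 mA, and I_E = (β+1)I_B = 2.33 mA.
V_CE = V_CC − I_C·R_C − I_E·R_E = 12 − 2.3×0.47 − 2.33×1.5 = 7.42 V.
V_CE = 7.42 V > 0.2 V confirms active-region operation.

I_C ≈ 2.3 mA, V_CE ≈ 7.4 V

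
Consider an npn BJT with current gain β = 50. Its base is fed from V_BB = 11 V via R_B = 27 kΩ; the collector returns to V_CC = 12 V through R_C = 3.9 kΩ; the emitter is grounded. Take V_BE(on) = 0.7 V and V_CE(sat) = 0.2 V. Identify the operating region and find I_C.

Assume active: I_B = (11 − 0.7)/27 = 0.381 mA, giving I_C = β·I_B = 19.1 mA.
But then V_CE = 12 − 19.1×3.9 = -62.4 V < V_CE(sat) = 0.2 V — impossible in the active region.
So the transistor is saturated. With V_CE = 0.2 V, I_C = (V_CC − 0.2)/R_C = 11.8/3.9 = 3.03 mA.
Check: β·I_B = 19.1 mA > I_C = 3.03 mA, confirming saturation.

saturation; I_C ≈ 3 mA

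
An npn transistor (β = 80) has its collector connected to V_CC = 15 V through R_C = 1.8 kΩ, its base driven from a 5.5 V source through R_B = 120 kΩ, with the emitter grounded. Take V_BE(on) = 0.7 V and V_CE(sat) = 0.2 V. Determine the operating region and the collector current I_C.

Assume active. Base-emitter loop: I_B = (V_BB − V_BE)/R_B = (5.5 − 0.7)/120 = 0.04 mA.
I_C = β·I_B = 80×0.04 = 3.2 mA.
V_CE = V_CC − I_C·R_C = 15 − 3.2×1.8 = 9.24 V > V_CE(sat), so the active-region assumption holds.

active; I_C ≈ 3.2 mA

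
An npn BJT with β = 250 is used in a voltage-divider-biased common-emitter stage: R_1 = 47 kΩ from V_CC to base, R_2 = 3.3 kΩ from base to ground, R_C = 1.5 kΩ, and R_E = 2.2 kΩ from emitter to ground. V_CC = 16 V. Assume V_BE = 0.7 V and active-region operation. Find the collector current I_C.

Thevenize the base divider: V_Th = V_CC·R_2/(R_1+R_2) = 16×3.3/50.3 = 1.05 V, R_Th = R_1‖R_2 = 3.08 kΩ.
Base-emitter loop: V_Th = I_B·R_Th + V_BE + (β+1)I_B·R_E, so I_B = (1.05 − 0.7) / (3.08 + 251×2.2) = 0.00063 mA.
I_C = β·I_B = 250×0.00063 = 0.157 mA, and I_E = (β+1)I_B = 0.158 mA.
V_CE = V_CC − I_C·R_C − I_E·R_E = 16 − 0.157×1.5 − 0.158×2.2 = 15.4 V.
V_CE = 15.4 V > 0.2 V confirms active-region operation.

I_C ≈ 0.16 mA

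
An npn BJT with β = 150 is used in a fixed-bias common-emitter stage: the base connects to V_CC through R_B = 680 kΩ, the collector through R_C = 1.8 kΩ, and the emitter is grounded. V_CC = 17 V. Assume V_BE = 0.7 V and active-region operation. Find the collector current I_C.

I_C ≈ 3.6 mA

Base loop: V_CC = I_B·R_B + V_BE, so I_B = (17 − 0.7)/680 kΩ = 0.024 mA.
In the active region I_C = β·I_B = 150 × 0.024 = 3.6 mA.
Collector loop: V_CE = V_CC − I_C·R_C = 17 − 3.6×1.8 = 10.5 V.
Since V_CE = 10.5 V > V_CE(sat) ≈ 0.2 V, the transistor is in the active region as assumed.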